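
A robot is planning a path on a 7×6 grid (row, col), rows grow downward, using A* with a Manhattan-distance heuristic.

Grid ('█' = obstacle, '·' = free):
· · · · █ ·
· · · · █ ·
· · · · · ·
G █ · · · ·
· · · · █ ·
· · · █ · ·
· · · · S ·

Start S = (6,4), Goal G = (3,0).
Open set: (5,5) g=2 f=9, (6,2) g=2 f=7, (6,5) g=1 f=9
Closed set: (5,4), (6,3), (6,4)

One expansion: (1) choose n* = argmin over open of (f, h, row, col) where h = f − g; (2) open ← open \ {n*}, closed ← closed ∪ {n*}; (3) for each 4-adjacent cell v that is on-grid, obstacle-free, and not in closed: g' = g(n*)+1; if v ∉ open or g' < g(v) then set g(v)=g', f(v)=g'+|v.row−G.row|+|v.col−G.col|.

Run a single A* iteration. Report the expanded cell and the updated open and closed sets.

step 1: expand (6,2) (f=7, h=5) → closed; open now [(5,2) g=3 f=7, (5,5) g=2 f=9, (6,1) g=3 f=7, (6,5) g=1 f=9]

expanded=(6,2); open=[(5,2) g=3 f=7, (5,5) g=2 f=9, (6,1) g=3 f=7, (6,5) g=1 f=9]; closed=[(5,4), (6,2), (6,3), (6,4)]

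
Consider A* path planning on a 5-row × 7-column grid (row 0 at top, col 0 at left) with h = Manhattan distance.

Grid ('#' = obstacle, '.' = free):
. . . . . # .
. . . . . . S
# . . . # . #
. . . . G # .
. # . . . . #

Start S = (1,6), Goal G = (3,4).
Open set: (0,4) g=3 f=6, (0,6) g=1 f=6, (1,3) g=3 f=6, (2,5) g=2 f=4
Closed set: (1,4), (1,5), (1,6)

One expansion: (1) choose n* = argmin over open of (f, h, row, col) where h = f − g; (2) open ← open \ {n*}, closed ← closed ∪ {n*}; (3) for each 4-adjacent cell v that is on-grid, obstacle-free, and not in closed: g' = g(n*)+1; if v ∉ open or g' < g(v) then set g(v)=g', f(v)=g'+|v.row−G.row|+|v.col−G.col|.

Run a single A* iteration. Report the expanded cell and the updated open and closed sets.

expanded=(2,5); open=[(0,4) g=3 f=6, (0,6) g=1 f=6, (1,3) g=3 f=6]; closed=[(1,4), (1,5), (1,6), (2,5)]

step 1: expand (2,5) (f=4, h=2) → closed; open now [(0,4) g=3 f=6, (0,6) g=1 f=6, (1,3) g=3 f=6]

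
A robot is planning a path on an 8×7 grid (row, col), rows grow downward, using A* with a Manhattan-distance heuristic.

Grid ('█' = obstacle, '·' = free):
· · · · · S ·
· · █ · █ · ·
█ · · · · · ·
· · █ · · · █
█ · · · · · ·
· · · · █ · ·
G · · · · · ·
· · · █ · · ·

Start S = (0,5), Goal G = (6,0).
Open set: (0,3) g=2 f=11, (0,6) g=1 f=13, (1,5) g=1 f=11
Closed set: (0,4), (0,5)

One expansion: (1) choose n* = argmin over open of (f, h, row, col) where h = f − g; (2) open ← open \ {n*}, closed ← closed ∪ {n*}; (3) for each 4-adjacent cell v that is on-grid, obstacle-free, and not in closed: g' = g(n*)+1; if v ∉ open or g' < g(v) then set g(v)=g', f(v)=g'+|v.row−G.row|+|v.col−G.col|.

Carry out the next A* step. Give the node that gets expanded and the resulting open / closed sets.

step 1: expand (0,3) (f=11, h=9) → closed; open now [(0,2) g=3 f=11, (0,6) g=1 f=13, (1,3) g=3 f=11, (1,5) g=1 f=11]

expanded=(0,3); open=[(0,2) g=3 f=11, (0,6) g=1 f=13, (1,3) g=3 f=11, (1,5) g=1 f=11]; closed=[(0,3), (0,4), (0,5)]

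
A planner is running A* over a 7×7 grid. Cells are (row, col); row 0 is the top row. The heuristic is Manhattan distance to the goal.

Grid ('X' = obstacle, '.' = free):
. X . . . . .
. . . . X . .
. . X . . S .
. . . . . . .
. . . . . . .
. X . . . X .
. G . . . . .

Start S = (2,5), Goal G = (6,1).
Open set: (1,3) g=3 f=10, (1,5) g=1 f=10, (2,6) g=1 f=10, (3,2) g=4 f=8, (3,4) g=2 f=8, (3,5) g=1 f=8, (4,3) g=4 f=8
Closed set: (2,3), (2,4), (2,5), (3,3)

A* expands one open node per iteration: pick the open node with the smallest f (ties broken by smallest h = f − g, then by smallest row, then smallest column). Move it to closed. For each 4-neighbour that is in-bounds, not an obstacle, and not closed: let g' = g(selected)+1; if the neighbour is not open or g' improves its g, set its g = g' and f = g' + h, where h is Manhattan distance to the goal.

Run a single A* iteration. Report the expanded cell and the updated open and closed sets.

step 1: expand (3,2) (f=8, h=4) → closed; open now [(1,3) g=3 f=10, (1,5) g=1 f=10, (2,6) g=1 f=10, (3,1) g=5 f=8, (3,4) g=2 f=8, (3,5) g=1 f=8, (4,2) g=5 f=8, (4,3) g=4 f=8]

expanded=(3,2); open=[(1,3) g=3 f=10, (1,5) g=1 f=10, (2,6) g=1 f=10, (3,1) g=5 f=8, (3,4) g=2 f=8, (3,5) g=1 f=8, (4,2) g=5 f=8, (4,3) g=4 f=8]; closed=[(2,3), (2,4), (2,5), (3,2), (3,3)]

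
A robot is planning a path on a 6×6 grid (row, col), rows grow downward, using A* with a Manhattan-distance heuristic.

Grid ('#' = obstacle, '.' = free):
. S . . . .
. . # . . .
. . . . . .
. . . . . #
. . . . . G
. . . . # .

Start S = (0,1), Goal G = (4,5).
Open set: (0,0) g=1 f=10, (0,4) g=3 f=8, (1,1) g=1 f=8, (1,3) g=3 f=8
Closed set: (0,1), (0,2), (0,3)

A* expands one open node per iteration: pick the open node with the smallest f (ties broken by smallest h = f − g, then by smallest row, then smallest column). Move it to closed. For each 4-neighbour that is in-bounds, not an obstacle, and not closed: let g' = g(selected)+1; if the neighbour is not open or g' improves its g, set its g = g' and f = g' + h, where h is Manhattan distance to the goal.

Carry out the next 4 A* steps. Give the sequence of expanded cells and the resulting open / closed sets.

order=[(0,4) → (0,5) → (1,5) → (2,5)]; open=[(0,0) g=1 f=10, (1,1) g=1 f=8, (1,3) g=3 f=8, (1,4) g=4 f=8, (2,4) g=7 f=10]; closed=[(0,1), (0,2), (0,3), (0,4), (0,5), (1,5), (2,5)]

step 1: expand (0,4) (f=8, h=5) → closed; open now [(0,0) g=1 f=10, (0,5) g=4 f=8, (1,1) g=1 f=8, (1,3) g=3 f=8, (1,4) g=4 f=8]
step 2: expand (0,5) (f=8, h=4) → closed; open now [(0,0) g=1 f=10, (1,1) g=1 f=8, (1,3) g=3 f=8, (1,4) g=4 f=8, (1,5) g=5 f=8]
step 3: expand (1,5) (f=8, h=3) → closed; open now [(0,0) g=1 f=10, (1,1) g=1 f=8, (1,3) g=3 f=8, (1,4) g=4 f=8, (2,5) g=6 f=8]
step 4: expand (2,5) (f=8, h=2) → closed; open now [(0,0) g=1 f=10, (1,1) g=1 f=8, (1,3) g=3 f=8, (1,4) g=4 f=8, (2,4) g=7 f=10]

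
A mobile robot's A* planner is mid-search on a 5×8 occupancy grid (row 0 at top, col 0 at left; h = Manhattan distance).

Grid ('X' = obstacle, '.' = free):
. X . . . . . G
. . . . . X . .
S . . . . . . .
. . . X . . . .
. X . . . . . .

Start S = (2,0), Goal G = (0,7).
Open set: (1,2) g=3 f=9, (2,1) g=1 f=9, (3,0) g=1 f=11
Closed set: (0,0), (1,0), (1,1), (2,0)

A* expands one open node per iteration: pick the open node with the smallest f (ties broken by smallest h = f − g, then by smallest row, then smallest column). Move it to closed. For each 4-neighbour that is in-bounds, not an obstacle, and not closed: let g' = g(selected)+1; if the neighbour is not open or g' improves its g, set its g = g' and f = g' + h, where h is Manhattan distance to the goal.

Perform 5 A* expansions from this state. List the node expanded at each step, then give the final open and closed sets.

order=[(1,2) → (0,2) → (0,3) → (0,4) → (0,5)]; open=[(0,6) g=8 f=9, (1,3) g=4 f=9, (1,4) g=7 f=11, (2,1) g=1 f=9, (2,2) g=4 f=11, (3,0) g=1 f=11]; closed=[(0,0), (0,2), (0,3), (0,4), (0,5), (1,0), (1,1), (1,2), (2,0)]

step 1: expand (1,2) (f=9, h=6) → closed; open now [(0,2) g=4 f=9, (1,3) g=4 f=9, (2,1) g=1 f=9, (2,2) g=4 f=11, (3,0) g=1 f=11]
step 2: expand (0,2) (f=9, h=5) → closed; open now [(0,3) g=5 f=9, (1,3) g=4 f=9, (2,1) g=1 f=9, (2,2) g=4 f=11, (3,0) g=1 f=11]
step 3: expand (0,3) (f=9, h=4) → closed; open now [(0,4) g=6 f=9, (1,3) g=4 f=9, (2,1) g=1 f=9, (2,2) g=4 f=11, (3,0) g=1 f=11]
step 4: expand (0,4) (f=9, h=3) → closed; open now [(0,5) g=7 f=9, (1,3) g=4 f=9, (1,4) g=7 f=11, (2,1) g=1 f=9, (2,2) g=4 f=11, (3,0) g=1 f=11]
step 5: expand (0,5) (f=9, h=2) → closed; open now [(0,6) g=8 f=9, (1,3) g=4 f=9, (1,4) g=7 f=11, (2,1) g=1 f=9, (2,2) g=4 f=11, (3,0) g=1 f=11]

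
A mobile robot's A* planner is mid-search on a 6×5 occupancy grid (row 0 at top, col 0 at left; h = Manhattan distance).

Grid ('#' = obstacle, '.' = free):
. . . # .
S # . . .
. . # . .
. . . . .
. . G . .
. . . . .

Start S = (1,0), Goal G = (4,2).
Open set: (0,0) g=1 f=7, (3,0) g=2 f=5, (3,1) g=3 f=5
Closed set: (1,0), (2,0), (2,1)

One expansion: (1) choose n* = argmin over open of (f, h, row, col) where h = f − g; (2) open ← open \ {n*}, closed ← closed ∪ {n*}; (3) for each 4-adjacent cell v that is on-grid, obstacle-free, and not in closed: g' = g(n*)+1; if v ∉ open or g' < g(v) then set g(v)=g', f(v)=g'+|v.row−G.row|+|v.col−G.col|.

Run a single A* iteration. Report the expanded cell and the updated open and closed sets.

step 1: expand (3,1) (f=5, h=2) → closed; open now [(0,0) g=1 f=7, (3,0) g=2 f=5, (3,2) g=4 f=5, (4,1) g=4 f=5]

expanded=(3,1); open=[(0,0) g=1 f=7, (3,0) g=2 f=5, (3,2) g=4 f=5, (4,1) g=4 f=5]; closed=[(1,0), (2,0), (2,1), (3,1)]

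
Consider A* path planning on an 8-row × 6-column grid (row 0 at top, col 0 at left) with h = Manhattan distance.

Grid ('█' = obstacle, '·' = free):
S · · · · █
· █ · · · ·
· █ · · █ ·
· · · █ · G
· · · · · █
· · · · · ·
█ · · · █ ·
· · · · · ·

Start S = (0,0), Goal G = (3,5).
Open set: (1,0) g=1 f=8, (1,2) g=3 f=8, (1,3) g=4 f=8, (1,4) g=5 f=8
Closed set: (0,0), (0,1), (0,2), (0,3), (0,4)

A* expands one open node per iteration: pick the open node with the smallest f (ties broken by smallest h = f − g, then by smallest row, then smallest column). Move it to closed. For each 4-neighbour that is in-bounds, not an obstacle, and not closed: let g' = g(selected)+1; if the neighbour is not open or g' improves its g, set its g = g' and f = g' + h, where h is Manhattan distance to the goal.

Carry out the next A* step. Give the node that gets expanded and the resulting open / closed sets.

step 1: expand (1,4) (f=8, h=3) → closed; open now [(1,0) g=1 f=8, (1,2) g=3 f=8, (1,3) g=4 f=8, (1,5) g=6 f=8]

expanded=(1,4); open=[(1,0) g=1 f=8, (1,2) g=3 f=8, (1,3) g=4 f=8, (1,5) g=6 f=8]; closed=[(0,0), (0,1), (0,2), (0,3), (0,4), (1,4)]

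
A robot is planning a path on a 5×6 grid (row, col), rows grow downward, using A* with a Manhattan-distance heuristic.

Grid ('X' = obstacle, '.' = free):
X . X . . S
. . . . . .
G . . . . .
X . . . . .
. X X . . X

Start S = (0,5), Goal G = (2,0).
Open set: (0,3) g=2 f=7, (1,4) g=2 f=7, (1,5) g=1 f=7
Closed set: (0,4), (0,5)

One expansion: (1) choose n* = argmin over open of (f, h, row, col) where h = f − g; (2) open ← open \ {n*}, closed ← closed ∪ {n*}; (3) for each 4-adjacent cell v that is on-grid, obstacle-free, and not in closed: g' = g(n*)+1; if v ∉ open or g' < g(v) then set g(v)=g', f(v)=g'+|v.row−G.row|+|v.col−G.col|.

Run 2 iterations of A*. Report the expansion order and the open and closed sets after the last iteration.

order=[(0,3) → (1,3)]; open=[(1,2) g=4 f=7, (1,4) g=2 f=7, (1,5) g=1 f=7, (2,3) g=4 f=7]; closed=[(0,3), (0,4), (0,5), (1,3)]

step 1: expand (0,3) (f=7, h=5) → closed; open now [(1,3) g=3 f=7, (1,4) g=2 f=7, (1,5) g=1 f=7]
step 2: expand (1,3) (f=7, h=4) → closed; open now [(1,2) g=4 f=7, (1,4) g=2 f=7, (1,5) g=1 f=7, (2,3) g=4 f=7]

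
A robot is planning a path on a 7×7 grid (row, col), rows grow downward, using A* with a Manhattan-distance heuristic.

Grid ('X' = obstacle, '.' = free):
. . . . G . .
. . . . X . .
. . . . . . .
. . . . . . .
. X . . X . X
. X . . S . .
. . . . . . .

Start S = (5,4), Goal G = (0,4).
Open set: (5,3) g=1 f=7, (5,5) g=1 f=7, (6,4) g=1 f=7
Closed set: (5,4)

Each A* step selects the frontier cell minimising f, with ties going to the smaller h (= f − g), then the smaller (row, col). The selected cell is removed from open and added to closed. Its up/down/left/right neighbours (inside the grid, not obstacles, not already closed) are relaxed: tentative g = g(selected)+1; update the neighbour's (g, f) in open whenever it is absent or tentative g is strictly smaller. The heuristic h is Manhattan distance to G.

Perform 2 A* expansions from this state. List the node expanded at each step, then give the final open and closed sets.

order=[(5,3) → (4,3)]; open=[(3,3) g=3 f=7, (4,2) g=3 f=9, (5,2) g=2 f=9, (5,5) g=1 f=7, (6,3) g=2 f=9, (6,4) g=1 f=7]; closed=[(4,3), (5,3), (5,4)]

step 1: expand (5,3) (f=7, h=6) → closed; open now [(4,3) g=2 f=7, (5,2) g=2 f=9, (5,5) g=1 f=7, (6,3) g=2 f=9, (6,4) g=1 f=7]
step 2: expand (4,3) (f=7, h=5) → closed; open now [(3,3) g=3 f=7, (4,2) g=3 f=9, (5,2) g=2 f=9, (5,5) g=1 f=7, (6,3) g=2 f=9, (6,4) g=1 f=7]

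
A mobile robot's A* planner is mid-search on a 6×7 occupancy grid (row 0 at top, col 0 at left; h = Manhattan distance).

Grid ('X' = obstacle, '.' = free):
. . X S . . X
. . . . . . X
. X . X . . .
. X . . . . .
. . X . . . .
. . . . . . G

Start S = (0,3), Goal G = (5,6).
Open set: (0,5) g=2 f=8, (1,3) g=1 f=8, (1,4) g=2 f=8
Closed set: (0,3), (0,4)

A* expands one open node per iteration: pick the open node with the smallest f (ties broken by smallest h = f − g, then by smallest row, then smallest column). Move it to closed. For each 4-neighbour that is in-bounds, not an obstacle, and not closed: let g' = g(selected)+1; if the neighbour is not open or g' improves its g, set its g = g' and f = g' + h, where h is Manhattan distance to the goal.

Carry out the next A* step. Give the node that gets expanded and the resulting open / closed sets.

expanded=(0,5); open=[(1,3) g=1 f=8, (1,4) g=2 f=8, (1,5) g=3 f=8]; closed=[(0,3), (0,4), (0,5)]

step 1: expand (0,5) (f=8, h=6) → closed; open now [(1,3) g=1 f=8, (1,4) g=2 f=8, (1,5) g=3 f=8]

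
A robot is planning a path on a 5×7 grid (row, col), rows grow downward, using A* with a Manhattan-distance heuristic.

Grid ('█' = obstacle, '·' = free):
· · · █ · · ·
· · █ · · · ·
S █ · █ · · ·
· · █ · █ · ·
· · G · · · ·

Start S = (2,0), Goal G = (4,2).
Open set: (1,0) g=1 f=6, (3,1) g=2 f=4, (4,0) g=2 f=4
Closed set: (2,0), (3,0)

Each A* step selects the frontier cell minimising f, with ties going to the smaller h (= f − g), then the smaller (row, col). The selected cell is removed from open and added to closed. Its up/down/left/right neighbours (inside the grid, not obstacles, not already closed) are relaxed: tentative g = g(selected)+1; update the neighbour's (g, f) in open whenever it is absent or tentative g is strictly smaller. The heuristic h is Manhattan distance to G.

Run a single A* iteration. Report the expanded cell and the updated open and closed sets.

expanded=(3,1); open=[(1,0) g=1 f=6, (4,0) g=2 f=4, (4,1) g=3 f=4]; closed=[(2,0), (3,0), (3,1)]

step 1: expand (3,1) (f=4, h=2) → closed; open now [(1,0) g=1 f=6, (4,0) g=2 f=4, (4,1) g=3 f=4]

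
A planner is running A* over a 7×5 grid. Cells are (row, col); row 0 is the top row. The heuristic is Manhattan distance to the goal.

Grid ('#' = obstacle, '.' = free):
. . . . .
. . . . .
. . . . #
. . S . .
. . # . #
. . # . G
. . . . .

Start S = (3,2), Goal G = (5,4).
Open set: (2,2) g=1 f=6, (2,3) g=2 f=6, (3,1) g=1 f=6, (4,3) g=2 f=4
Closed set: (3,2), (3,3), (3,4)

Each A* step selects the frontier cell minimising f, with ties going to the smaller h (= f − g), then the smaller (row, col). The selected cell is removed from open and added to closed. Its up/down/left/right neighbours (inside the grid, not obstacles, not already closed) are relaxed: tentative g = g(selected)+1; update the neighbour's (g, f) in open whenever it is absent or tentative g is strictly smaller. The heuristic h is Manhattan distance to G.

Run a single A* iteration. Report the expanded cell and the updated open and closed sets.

step 1: expand (4,3) (f=4, h=2) → closed; open now [(2,2) g=1 f=6, (2,3) g=2 f=6, (3,1) g=1 f=6, (5,3) g=3 f=4]

expanded=(4,3); open=[(2,2) g=1 f=6, (2,3) g=2 f=6, (3,1) g=1 f=6, (5,3) g=3 f=4]; closed=[(3,2), (3,3), (3,4), (4,3)]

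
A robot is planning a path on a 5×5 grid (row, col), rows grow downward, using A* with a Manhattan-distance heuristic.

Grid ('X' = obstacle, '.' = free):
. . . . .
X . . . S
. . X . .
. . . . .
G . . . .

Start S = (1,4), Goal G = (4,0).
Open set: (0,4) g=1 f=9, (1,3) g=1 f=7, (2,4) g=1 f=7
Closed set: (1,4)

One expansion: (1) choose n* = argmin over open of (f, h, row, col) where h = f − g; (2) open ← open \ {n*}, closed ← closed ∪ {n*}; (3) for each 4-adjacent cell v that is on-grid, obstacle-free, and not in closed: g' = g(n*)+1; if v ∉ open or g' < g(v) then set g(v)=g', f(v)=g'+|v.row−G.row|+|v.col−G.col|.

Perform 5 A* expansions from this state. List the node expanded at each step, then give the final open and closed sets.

step 1: expand (1,3) (f=7, h=6) → closed; open now [(0,3) g=2 f=9, (0,4) g=1 f=9, (1,2) g=2 f=7, (2,3) g=2 f=7, (2,4) g=1 f=7]
step 2: expand (1,2) (f=7, h=5) → closed; open now [(0,2) g=3 f=9, (0,3) g=2 f=9, (0,4) g=1 f=9, (1,1) g=3 f=7, (2,3) g=2 f=7, (2,4) g=1 f=7]
step 3: expand (1,1) (f=7, h=4) → closed; open now [(0,1) g=4 f=9, (0,2) g=3 f=9, (0,3) g=2 f=9, (0,4) g=1 f=9, (2,1) g=4 f=7, (2,3) g=2 f=7, (2,4) g=1 f=7]
step 4: expand (2,1) (f=7, h=3) → closed; open now [(0,1) g=4 f=9, (0,2) g=3 f=9, (0,3) g=2 f=9, (0,4) g=1 f=9, (2,0) g=5 f=7, (2,3) g=2 f=7, (2,4) g=1 f=7, (3,1) g=5 f=7]
step 5: expand (2,0) (f=7, h=2) → closed; open now [(0,1) g=4 f=9, (0,2) g=3 f=9, (0,3) g=2 f=9, (0,4) g=1 f=9, (2,3) g=2 f=7, (2,4) g=1 f=7, (3,0) g=6 f=7, (3,1) g=5 f=7]

order=[(1,3) → (1,2) → (1,1) → (2,1) → (2,0)]; open=[(0,1) g=4 f=9, (0,2) g=3 f=9, (0,3) g=2 f=9, (0,4) g=1 f=9, (2,3) g=2 f=7, (2,4) g=1 f=7, (3,0) g=6 f=7, (3,1) g=5 f=7]; closed=[(1,1), (1,2), (1,3), (1,4), (2,0), (2,1)]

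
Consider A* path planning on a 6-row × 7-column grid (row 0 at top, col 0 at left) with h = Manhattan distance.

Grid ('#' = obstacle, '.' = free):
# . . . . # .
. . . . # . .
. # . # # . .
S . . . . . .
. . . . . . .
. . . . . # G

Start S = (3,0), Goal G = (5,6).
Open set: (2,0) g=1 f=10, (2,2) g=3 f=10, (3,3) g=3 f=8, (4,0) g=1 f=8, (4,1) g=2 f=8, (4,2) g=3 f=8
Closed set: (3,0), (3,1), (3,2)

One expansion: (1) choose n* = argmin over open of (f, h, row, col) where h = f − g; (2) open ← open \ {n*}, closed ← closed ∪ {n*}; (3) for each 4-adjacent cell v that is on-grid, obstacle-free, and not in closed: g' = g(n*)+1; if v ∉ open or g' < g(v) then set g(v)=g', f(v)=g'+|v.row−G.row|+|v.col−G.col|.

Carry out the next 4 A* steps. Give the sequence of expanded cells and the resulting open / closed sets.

order=[(3,3) → (3,4) → (3,5) → (3,6)]; open=[(2,0) g=1 f=10, (2,2) g=3 f=10, (2,5) g=6 f=10, (2,6) g=7 f=10, (4,0) g=1 f=8, (4,1) g=2 f=8, (4,2) g=3 f=8, (4,3) g=4 f=8, (4,4) g=5 f=8, (4,5) g=6 f=8, (4,6) g=7 f=8]; closed=[(3,0), (3,1), (3,2), (3,3), (3,4), (3,5), (3,6)]

step 1: expand (3,3) (f=8, h=5) → closed; open now [(2,0) g=1 f=10, (2,2) g=3 f=10, (3,4) g=4 f=8, (4,0) g=1 f=8, (4,1) g=2 f=8, (4,2) g=3 f=8, (4,3) g=4 f=8]
step 2: expand (3,4) (f=8, h=4) → closed; open now [(2,0) g=1 f=10, (2,2) g=3 f=10, (3,5) g=5 f=8, (4,0) g=1 f=8, (4,1) g=2 f=8, (4,2) g=3 f=8, (4,3) g=4 f=8, (4,4) g=5 f=8]
step 3: expand (3,5) (f=8, h=3) → closed; open now [(2,0) g=1 f=10, (2,2) g=3 f=10, (2,5) g=6 f=10, (3,6) g=6 f=8, (4,0) g=1 f=8, (4,1) g=2 f=8, (4,2) g=3 f=8, (4,3) g=4 f=8, (4,4) g=5 f=8, (4,5) g=6 f=8]
step 4: expand (3,6) (f=8, h=2) → closed; open now [(2,0) g=1 f=10, (2,2) g=3 f=10, (2,5) g=6 f=10, (2,6) g=7 f=10, (4,0) g=1 f=8, (4,1) g=2 f=8, (4,2) g=3 f=8, (4,3) g=4 f=8, (4,4) g=5 f=8, (4,5) g=6 f=8, (4,6) g=7 f=8]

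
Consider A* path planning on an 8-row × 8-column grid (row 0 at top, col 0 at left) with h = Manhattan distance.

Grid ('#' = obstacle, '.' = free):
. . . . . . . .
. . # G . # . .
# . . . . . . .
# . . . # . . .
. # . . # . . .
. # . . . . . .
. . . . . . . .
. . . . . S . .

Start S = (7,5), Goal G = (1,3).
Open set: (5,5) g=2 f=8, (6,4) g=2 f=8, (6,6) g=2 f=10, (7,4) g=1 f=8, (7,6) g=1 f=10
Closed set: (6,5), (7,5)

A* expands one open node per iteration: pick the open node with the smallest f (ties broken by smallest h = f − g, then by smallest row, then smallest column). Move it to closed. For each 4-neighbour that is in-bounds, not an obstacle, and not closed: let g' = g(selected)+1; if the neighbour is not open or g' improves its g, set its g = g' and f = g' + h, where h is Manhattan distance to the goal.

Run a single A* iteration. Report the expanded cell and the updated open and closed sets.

expanded=(5,5); open=[(4,5) g=3 f=8, (5,4) g=3 f=8, (5,6) g=3 f=10, (6,4) g=2 f=8, (6,6) g=2 f=10, (7,4) g=1 f=8, (7,6) g=1 f=10]; closed=[(5,5), (6,5), (7,5)]

step 1: expand (5,5) (f=8, h=6) → closed; open now [(4,5) g=3 f=8, (5,4) g=3 f=8, (5,6) g=3 f=10, (6,4) g=2 f=8, (6,6) g=2 f=10, (7,4) g=1 f=8, (7,6) g=1 f=10]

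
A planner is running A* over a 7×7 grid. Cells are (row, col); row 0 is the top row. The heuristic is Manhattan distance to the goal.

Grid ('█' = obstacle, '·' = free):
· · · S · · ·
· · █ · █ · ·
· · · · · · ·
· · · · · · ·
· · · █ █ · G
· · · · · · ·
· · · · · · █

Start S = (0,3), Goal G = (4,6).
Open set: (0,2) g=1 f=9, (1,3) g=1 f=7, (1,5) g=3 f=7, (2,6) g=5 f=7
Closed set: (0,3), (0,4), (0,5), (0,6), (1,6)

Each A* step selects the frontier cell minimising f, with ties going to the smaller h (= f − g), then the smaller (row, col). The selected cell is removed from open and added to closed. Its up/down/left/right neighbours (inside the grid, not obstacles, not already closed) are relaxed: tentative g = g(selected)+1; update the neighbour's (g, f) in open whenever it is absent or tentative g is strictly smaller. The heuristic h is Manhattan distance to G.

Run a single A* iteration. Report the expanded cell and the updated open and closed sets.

step 1: expand (2,6) (f=7, h=2) → closed; open now [(0,2) g=1 f=9, (1,3) g=1 f=7, (1,5) g=3 f=7, (2,5) g=6 f=9, (3,6) g=6 f=7]

expanded=(2,6); open=[(0,2) g=1 f=9, (1,3) g=1 f=7, (1,5) g=3 f=7, (2,5) g=6 f=9, (3,6) g=6 f=7]; closed=[(0,3), (0,4), (0,5), (0,6), (1,6), (2,6)]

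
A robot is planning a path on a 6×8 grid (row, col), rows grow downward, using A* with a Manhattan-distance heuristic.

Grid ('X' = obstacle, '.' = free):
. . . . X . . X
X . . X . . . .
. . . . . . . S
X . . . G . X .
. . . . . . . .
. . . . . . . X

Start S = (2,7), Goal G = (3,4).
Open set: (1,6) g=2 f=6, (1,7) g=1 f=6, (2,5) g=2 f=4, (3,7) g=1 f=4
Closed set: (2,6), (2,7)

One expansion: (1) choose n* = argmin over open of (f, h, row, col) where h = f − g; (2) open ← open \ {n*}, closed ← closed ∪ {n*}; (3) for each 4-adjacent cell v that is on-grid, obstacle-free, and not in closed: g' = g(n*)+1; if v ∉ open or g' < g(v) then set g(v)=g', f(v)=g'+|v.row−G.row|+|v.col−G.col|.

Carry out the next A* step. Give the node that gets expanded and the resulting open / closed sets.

expanded=(2,5); open=[(1,5) g=3 f=6, (1,6) g=2 f=6, (1,7) g=1 f=6, (2,4) g=3 f=4, (3,5) g=3 f=4, (3,7) g=1 f=4]; closed=[(2,5), (2,6), (2,7)]

step 1: expand (2,5) (f=4, h=2) → closed; open now [(1,5) g=3 f=6, (1,6) g=2 f=6, (1,7) g=1 f=6, (2,4) g=3 f=4, (3,5) g=3 f=4, (3,7) g=1 f=4]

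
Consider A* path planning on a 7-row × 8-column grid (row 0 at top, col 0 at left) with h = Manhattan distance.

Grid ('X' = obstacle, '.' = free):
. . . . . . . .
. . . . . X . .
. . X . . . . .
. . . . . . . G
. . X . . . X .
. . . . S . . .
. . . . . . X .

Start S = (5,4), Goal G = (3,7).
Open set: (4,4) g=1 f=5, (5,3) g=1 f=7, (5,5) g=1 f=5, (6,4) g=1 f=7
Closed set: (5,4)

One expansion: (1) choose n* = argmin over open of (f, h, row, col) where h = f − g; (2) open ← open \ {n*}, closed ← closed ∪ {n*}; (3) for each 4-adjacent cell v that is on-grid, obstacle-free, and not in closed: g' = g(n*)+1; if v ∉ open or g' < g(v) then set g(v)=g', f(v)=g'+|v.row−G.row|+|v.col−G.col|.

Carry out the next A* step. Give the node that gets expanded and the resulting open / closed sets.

step 1: expand (4,4) (f=5, h=4) → closed; open now [(3,4) g=2 f=5, (4,3) g=2 f=7, (4,5) g=2 f=5, (5,3) g=1 f=7, (5,5) g=1 f=5, (6,4) g=1 f=7]

expanded=(4,4); open=[(3,4) g=2 f=5, (4,3) g=2 f=7, (4,5) g=2 f=5, (5,3) g=1 f=7, (5,5) g=1 f=5, (6,4) g=1 f=7]; closed=[(4,4), (5,4)]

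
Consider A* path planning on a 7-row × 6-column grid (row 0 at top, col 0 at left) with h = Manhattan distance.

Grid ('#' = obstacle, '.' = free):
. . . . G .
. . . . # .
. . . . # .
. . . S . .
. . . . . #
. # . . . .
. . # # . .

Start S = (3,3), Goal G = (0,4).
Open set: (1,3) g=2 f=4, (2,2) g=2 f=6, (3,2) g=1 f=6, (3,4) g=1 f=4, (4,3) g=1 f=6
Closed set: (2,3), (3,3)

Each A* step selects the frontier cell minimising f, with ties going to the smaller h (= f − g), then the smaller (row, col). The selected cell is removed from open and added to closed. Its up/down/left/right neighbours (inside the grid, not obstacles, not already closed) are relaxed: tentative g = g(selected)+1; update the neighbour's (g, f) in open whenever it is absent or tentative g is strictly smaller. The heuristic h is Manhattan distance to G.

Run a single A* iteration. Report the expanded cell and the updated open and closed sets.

expanded=(1,3); open=[(0,3) g=3 f=4, (1,2) g=3 f=6, (2,2) g=2 f=6, (3,2) g=1 f=6, (3,4) g=1 f=4, (4,3) g=1 f=6]; closed=[(1,3), (2,3), (3,3)]

step 1: expand (1,3) (f=4, h=2) → closed; open now [(0,3) g=3 f=4, (1,2) g=3 f=6, (2,2) g=2 f=6, (3,2) g=1 f=6, (3,4) g=1 f=4, (4,3) g=1 f=6]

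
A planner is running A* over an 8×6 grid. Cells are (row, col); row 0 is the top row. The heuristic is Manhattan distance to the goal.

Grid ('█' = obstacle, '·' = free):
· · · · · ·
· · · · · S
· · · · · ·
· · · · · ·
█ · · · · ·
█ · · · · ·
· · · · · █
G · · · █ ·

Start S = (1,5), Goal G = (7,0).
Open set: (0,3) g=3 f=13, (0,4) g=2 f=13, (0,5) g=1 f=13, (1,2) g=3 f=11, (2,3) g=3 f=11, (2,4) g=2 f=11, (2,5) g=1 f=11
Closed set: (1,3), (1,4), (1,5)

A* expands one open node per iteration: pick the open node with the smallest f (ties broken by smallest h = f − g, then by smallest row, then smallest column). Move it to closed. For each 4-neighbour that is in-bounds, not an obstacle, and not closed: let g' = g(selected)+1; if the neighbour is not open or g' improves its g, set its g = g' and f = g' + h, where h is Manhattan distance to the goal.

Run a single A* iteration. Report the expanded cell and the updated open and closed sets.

expanded=(1,2); open=[(0,2) g=4 f=13, (0,3) g=3 f=13, (0,4) g=2 f=13, (0,5) g=1 f=13, (1,1) g=4 f=11, (2,2) g=4 f=11, (2,3) g=3 f=11, (2,4) g=2 f=11, (2,5) g=1 f=11]; closed=[(1,2), (1,3), (1,4), (1,5)]

step 1: expand (1,2) (f=11, h=8) → closed; open now [(0,2) g=4 f=13, (0,3) g=3 f=13, (0,4) g=2 f=13, (0,5) g=1 f=13, (1,1) g=4 f=11, (2,2) g=4 f=11, (2,3) g=3 f=11, (2,4) g=2 f=11, (2,5) g=1 f=11]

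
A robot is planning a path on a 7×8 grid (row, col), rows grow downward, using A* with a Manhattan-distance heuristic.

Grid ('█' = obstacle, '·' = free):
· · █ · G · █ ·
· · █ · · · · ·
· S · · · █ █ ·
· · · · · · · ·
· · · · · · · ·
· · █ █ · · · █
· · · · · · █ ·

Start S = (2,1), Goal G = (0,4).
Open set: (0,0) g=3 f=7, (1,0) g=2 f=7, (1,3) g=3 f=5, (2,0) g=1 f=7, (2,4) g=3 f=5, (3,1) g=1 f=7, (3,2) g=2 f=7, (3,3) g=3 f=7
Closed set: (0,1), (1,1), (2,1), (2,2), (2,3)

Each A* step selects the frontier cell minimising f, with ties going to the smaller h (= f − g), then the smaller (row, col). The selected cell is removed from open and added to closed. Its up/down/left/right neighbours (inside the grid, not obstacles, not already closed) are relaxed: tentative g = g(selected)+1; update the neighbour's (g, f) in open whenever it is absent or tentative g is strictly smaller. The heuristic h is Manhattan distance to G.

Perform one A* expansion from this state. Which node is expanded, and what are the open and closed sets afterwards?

step 1: expand (1,3) (f=5, h=2) → closed; open now [(0,0) g=3 f=7, (0,3) g=4 f=5, (1,0) g=2 f=7, (1,4) g=4 f=5, (2,0) g=1 f=7, (2,4) g=3 f=5, (3,1) g=1 f=7, (3,2) g=2 f=7, (3,3) g=3 f=7]

expanded=(1,3); open=[(0,0) g=3 f=7, (0,3) g=4 f=5, (1,0) g=2 f=7, (1,4) g=4 f=5, (2,0) g=1 f=7, (2,4) g=3 f=5, (3,1) g=1 f=7, (3,2) g=2 f=7, (3,3) g=3 f=7]; closed=[(0,1), (1,1), (1,3), (2,1), (2,2), (2,3)]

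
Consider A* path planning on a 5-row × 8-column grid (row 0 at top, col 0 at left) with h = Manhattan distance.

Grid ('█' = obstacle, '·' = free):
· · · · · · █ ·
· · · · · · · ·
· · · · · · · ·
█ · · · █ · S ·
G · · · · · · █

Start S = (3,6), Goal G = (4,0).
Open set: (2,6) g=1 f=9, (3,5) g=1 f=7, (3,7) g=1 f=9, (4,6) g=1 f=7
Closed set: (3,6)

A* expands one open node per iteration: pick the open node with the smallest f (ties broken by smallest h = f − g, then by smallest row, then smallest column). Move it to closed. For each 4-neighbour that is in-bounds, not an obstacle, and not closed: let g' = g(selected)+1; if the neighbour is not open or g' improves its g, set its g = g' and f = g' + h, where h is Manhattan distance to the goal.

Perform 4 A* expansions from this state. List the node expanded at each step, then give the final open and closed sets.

step 1: expand (3,5) (f=7, h=6) → closed; open now [(2,5) g=2 f=9, (2,6) g=1 f=9, (3,7) g=1 f=9, (4,5) g=2 f=7, (4,6) g=1 f=7]
step 2: expand (4,5) (f=7, h=5) → closed; open now [(2,5) g=2 f=9, (2,6) g=1 f=9, (3,7) g=1 f=9, (4,4) g=3 f=7, (4,6) g=1 f=7]
step 3: expand (4,4) (f=7, h=4) → closed; open now [(2,5) g=2 f=9, (2,6) g=1 f=9, (3,7) g=1 f=9, (4,3) g=4 f=7, (4,6) g=1 f=7]
step 4: expand (4,3) (f=7, h=3) → closed; open now [(2,5) g=2 f=9, (2,6) g=1 f=9, (3,3) g=5 f=9, (3,7) g=1 f=9, (4,2) g=5 f=7, (4,6) g=1 f=7]

order=[(3,5) → (4,5) → (4,4) → (4,3)]; open=[(2,5) g=2 f=9, (2,6) g=1 f=9, (3,3) g=5 f=9, (3,7) g=1 f=9, (4,2) g=5 f=7, (4,6) g=1 f=7]; closed=[(3,5), (3,6), (4,3), (4,4), (4,5)]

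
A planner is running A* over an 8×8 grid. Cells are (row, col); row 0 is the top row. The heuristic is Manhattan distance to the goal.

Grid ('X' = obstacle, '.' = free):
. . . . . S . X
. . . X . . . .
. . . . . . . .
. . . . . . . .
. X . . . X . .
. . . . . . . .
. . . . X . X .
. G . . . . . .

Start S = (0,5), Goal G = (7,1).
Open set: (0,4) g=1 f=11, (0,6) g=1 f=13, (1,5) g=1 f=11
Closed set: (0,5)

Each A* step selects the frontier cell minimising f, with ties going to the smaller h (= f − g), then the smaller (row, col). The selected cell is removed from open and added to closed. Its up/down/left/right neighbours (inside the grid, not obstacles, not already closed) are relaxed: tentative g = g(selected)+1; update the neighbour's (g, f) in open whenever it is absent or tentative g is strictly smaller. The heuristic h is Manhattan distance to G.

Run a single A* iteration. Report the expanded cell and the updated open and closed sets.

step 1: expand (0,4) (f=11, h=10) → closed; open now [(0,3) g=2 f=11, (0,6) g=1 f=13, (1,4) g=2 f=11, (1,5) g=1 f=11]

expanded=(0,4); open=[(0,3) g=2 f=11, (0,6) g=1 f=13, (1,4) g=2 f=11, (1,5) g=1 f=11]; closed=[(0,4), (0,5)]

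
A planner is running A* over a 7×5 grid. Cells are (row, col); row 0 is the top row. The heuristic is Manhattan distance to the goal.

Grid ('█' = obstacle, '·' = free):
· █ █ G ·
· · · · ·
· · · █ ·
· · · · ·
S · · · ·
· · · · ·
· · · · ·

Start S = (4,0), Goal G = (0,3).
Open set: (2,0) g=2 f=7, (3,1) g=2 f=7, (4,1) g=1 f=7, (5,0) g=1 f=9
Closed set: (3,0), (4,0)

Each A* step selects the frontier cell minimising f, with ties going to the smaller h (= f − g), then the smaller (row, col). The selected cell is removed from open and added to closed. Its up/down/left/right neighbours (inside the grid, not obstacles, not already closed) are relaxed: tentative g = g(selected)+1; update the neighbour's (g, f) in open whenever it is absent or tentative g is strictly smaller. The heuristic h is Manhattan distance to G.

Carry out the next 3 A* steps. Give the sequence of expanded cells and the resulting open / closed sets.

order=[(2,0) → (1,0) → (0,0)]; open=[(1,1) g=4 f=7, (2,1) g=3 f=7, (3,1) g=2 f=7, (4,1) g=1 f=7, (5,0) g=1 f=9]; closed=[(0,0), (1,0), (2,0), (3,0), (4,0)]

step 1: expand (2,0) (f=7, h=5) → closed; open now [(1,0) g=3 f=7, (2,1) g=3 f=7, (3,1) g=2 f=7, (4,1) g=1 f=7, (5,0) g=1 f=9]
step 2: expand (1,0) (f=7, h=4) → closed; open now [(0,0) g=4 f=7, (1,1) g=4 f=7, (2,1) g=3 f=7, (3,1) g=2 f=7, (4,1) g=1 f=7, (5,0) g=1 f=9]
step 3: expand (0,0) (f=7, h=3) → closed; open now [(1,1) g=4 f=7, (2,1) g=3 f=7, (3,1) g=2 f=7, (4,1) g=1 f=7, (5,0) g=1 f=9]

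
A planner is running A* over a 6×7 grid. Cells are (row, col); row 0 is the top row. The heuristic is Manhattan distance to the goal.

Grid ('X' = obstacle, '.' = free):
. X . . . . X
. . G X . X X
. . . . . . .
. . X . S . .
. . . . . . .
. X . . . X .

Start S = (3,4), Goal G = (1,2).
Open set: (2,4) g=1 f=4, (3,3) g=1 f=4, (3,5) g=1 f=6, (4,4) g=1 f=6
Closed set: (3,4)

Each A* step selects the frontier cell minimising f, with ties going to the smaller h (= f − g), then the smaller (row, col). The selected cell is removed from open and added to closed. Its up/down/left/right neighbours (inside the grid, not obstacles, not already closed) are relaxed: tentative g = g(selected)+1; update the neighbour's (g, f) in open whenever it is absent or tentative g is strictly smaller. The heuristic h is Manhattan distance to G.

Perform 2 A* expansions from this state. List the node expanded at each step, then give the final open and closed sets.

order=[(2,4) → (1,4)]; open=[(0,4) g=3 f=6, (2,3) g=2 f=4, (2,5) g=2 f=6, (3,3) g=1 f=4, (3,5) g=1 f=6, (4,4) g=1 f=6]; closed=[(1,4), (2,4), (3,4)]

step 1: expand (2,4) (f=4, h=3) → closed; open now [(1,4) g=2 f=4, (2,3) g=2 f=4, (2,5) g=2 f=6, (3,3) g=1 f=4, (3,5) g=1 f=6, (4,4) g=1 f=6]
step 2: expand (1,4) (f=4, h=2) → closed; open now [(0,4) g=3 f=6, (2,3) g=2 f=4, (2,5) g=2 f=6, (3,3) g=1 f=4, (3,5) g=1 f=6, (4,4) g=1 f=6]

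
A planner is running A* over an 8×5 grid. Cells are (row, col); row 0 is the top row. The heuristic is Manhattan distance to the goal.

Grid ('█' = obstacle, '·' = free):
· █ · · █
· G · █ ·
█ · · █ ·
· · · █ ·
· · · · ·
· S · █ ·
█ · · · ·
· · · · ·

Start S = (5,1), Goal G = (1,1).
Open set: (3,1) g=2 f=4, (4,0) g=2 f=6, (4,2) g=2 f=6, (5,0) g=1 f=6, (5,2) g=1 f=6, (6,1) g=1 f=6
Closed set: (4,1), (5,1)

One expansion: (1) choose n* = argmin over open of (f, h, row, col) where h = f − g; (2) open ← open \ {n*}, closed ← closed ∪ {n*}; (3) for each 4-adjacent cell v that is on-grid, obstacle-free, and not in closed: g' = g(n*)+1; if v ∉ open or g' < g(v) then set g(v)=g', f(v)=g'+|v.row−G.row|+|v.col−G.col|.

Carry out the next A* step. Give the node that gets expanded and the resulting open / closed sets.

step 1: expand (3,1) (f=4, h=2) → closed; open now [(2,1) g=3 f=4, (3,0) g=3 f=6, (3,2) g=3 f=6, (4,0) g=2 f=6, (4,2) g=2 f=6, (5,0) g=1 f=6, (5,2) g=1 f=6, (6,1) g=1 f=6]

expanded=(3,1); open=[(2,1) g=3 f=4, (3,0) g=3 f=6, (3,2) g=3 f=6, (4,0) g=2 f=6, (4,2) g=2 f=6, (5,0) g=1 f=6, (5,2) g=1 f=6, (6,1) g=1 f=6]; closed=[(3,1), (4,1), (5,1)]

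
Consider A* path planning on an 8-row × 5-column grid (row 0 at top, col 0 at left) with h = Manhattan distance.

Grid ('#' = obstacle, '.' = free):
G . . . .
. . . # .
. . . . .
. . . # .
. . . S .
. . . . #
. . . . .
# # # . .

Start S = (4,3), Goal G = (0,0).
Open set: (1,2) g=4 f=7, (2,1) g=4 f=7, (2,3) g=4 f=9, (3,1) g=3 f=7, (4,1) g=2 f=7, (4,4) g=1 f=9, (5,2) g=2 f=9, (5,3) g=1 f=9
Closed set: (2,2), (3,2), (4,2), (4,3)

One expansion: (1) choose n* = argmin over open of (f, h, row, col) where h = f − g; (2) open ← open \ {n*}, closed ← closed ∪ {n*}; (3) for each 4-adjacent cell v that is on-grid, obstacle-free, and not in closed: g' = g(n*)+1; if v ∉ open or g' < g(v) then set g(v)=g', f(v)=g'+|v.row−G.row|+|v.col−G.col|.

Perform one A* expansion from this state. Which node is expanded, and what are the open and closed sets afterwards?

step 1: expand (1,2) (f=7, h=3) → closed; open now [(0,2) g=5 f=7, (1,1) g=5 f=7, (2,1) g=4 f=7, (2,3) g=4 f=9, (3,1) g=3 f=7, (4,1) g=2 f=7, (4,4) g=1 f=9, (5,2) g=2 f=9, (5,3) g=1 f=9]

expanded=(1,2); open=[(0,2) g=5 f=7, (1,1) g=5 f=7, (2,1) g=4 f=7, (2,3) g=4 f=9, (3,1) g=3 f=7, (4,1) g=2 f=7, (4,4) g=1 f=9, (5,2) g=2 f=9, (5,3) g=1 f=9]; closed=[(1,2), (2,2), (3,2), (4,2), (4,3)]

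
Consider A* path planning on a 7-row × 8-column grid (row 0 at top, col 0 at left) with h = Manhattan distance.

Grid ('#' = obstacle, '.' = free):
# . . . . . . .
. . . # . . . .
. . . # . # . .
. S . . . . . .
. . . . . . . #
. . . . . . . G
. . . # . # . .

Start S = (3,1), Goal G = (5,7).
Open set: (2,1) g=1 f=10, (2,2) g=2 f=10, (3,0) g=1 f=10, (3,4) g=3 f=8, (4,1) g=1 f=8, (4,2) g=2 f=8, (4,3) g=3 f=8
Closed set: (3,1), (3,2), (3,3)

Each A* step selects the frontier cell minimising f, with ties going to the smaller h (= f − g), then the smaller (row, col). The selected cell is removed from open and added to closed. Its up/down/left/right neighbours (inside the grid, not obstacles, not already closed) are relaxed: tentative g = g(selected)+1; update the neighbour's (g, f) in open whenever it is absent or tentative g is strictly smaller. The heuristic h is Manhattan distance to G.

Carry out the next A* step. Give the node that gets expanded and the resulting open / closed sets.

step 1: expand (3,4) (f=8, h=5) → closed; open now [(2,1) g=1 f=10, (2,2) g=2 f=10, (2,4) g=4 f=10, (3,0) g=1 f=10, (3,5) g=4 f=8, (4,1) g=1 f=8, (4,2) g=2 f=8, (4,3) g=3 f=8, (4,4) g=4 f=8]

expanded=(3,4); open=[(2,1) g=1 f=10, (2,2) g=2 f=10, (2,4) g=4 f=10, (3,0) g=1 f=10, (3,5) g=4 f=8, (4,1) g=1 f=8, (4,2) g=2 f=8, (4,3) g=3 f=8, (4,4) g=4 f=8]; closed=[(3,1), (3,2), (3,3), (3,4)]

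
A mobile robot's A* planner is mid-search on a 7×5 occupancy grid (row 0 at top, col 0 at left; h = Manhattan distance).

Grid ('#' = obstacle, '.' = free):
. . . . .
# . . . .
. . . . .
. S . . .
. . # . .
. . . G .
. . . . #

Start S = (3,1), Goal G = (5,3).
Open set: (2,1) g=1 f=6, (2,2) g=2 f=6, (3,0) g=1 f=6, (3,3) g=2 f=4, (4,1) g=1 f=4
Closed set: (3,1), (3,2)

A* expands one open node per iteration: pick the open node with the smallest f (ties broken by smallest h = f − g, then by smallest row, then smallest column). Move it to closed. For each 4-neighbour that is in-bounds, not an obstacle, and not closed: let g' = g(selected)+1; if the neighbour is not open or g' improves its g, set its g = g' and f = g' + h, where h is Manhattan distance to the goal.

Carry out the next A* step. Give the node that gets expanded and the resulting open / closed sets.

expanded=(3,3); open=[(2,1) g=1 f=6, (2,2) g=2 f=6, (2,3) g=3 f=6, (3,0) g=1 f=6, (3,4) g=3 f=6, (4,1) g=1 f=4, (4,3) g=3 f=4]; closed=[(3,1), (3,2), (3,3)]

step 1: expand (3,3) (f=4, h=2) → closed; open now [(2,1) g=1 f=6, (2,2) g=2 f=6, (2,3) g=3 f=6, (3,0) g=1 f=6, (3,4) g=3 f=6, (4,1) g=1 f=4, (4,3) g=3 f=4]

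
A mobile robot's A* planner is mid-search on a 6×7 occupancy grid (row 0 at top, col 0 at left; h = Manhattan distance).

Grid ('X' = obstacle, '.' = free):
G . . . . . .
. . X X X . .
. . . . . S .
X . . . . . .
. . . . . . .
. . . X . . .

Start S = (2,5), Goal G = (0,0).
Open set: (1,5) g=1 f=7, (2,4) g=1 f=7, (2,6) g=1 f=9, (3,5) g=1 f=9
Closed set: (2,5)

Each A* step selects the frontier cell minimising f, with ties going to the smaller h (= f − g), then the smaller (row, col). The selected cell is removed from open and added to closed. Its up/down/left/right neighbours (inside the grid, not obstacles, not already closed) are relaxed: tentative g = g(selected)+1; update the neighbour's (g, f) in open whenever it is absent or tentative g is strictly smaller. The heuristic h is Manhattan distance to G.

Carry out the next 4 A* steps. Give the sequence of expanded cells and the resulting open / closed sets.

step 1: expand (1,5) (f=7, h=6) → closed; open now [(0,5) g=2 f=7, (1,6) g=2 f=9, (2,4) g=1 f=7, (2,6) g=1 f=9, (3,5) g=1 f=9]
step 2: expand (0,5) (f=7, h=5) → closed; open now [(0,4) g=3 f=7, (0,6) g=3 f=9, (1,6) g=2 f=9, (2,4) g=1 f=7, (2,6) g=1 f=9, (3,5) g=1 f=9]
step 3: expand (0,4) (f=7, h=4) → closed; open now [(0,3) g=4 f=7, (0,6) g=3 f=9, (1,6) g=2 f=9, (2,4) g=1 f=7, (2,6) g=1 f=9, (3,5) g=1 f=9]
step 4: expand (0,3) (f=7, h=3) → closed; open now [(0,2) g=5 f=7, (0,6) g=3 f=9, (1,6) g=2 f=9, (2,4) g=1 f=7, (2,6) g=1 f=9, (3,5) g=1 f=9]

order=[(1,5) → (0,5) → (0,4) → (0,3)]; open=[(0,2) g=5 f=7, (0,6) g=3 f=9, (1,6) g=2 f=9, (2,4) g=1 f=7, (2,6) g=1 f=9, (3,5) g=1 f=9]; closed=[(0,3), (0,4), (0,5), (1,5), (2,5)]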